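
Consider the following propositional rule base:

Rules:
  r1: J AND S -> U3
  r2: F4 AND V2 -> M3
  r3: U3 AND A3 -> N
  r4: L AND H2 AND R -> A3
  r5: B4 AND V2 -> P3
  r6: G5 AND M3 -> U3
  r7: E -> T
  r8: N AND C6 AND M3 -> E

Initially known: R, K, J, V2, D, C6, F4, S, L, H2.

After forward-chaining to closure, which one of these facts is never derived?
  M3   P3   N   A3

P3

Round 1 fires r1, r2, r4, giving U3, M3, A3.
Round 2 fires r3, giving N.
Round 3 fires r8, giving E.
Round 4 fires r7, giving T.
Derived: M3 (round 1), N (round 2), A3 (round 1). P3 never appears in any round.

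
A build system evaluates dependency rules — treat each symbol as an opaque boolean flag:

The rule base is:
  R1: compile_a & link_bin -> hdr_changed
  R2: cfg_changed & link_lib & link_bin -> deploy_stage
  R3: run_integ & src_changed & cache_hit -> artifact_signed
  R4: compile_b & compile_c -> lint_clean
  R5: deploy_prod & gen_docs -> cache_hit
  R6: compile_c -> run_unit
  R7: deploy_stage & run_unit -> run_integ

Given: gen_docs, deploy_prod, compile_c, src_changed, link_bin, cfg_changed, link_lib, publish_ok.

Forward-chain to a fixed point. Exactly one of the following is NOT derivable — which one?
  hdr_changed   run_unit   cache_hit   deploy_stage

hdr_changed

Round 1 — R2, R5, R6, derive deploy_stage, cache_hit, run_unit.
Round 2 — R7, derive run_integ.
Round 3 — R3, derive artifact_signed.
Derived: run_unit (round 1), deploy_stage (round 1), cache_hit (round 1). hdr_changed never appears in any round.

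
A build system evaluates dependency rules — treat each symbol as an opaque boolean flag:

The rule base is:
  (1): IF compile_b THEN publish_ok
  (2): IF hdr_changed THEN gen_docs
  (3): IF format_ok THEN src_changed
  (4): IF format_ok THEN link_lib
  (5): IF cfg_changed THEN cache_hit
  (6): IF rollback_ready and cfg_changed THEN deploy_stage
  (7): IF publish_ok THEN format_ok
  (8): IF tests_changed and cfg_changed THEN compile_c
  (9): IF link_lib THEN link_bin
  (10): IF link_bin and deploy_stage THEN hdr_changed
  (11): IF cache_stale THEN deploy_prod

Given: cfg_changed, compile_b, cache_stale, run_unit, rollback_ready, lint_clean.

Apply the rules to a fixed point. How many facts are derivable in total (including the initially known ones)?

16

Round 1 — (1), (5), (6), (11), derive publish_ok, cache_hit, deploy_stage, deploy_prod.
Round 2 — (7), derive format_ok.
Round 3 — (3), (4), derive src_changed, link_lib.
Round 4 — (9), derive link_bin.
Round 5 — (10), derive hdr_changed.
Round 6 — (2), derive gen_docs.
Closure: {cache_hit, cache_stale, cfg_changed, compile_b, deploy_prod, deploy_stage, format_ok, gen_docs, hdr_changed, link_bin, link_lib, lint_clean, publish_ok, rollback_ready, run_unit, src_changed} — 16 facts.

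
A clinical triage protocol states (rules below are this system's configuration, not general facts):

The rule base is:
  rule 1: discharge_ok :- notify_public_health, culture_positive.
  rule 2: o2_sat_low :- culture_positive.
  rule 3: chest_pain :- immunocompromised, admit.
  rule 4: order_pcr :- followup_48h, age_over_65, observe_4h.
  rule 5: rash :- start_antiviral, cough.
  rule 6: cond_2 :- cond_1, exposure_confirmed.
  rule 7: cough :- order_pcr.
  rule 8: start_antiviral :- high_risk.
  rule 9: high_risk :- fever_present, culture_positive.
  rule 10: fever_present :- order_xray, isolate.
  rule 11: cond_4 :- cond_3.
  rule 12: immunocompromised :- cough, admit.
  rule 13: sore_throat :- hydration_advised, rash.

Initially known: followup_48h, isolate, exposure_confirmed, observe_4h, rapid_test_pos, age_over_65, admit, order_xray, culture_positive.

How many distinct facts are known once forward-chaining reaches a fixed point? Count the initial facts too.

[1] rule 2 [o2_sat_low :- culture_positive.]; rule 4 [order_pcr :- followup_48h, age_over_65, observe_4h.]; rule 10 [fever_present :- order_xray, isolate.]. ⇒ new: o2_sat_low, order_pcr, fever_present.
[2] rule 7 [cough :- order_pcr.]; rule 9 [high_risk :- fever_present, culture_positive.]. ⇒ new: cough, high_risk.
[3] rule 8 [start_antiviral :- high_risk.]; rule 12 [immunocompromised :- cough, admit.]. ⇒ new: start_antiviral, immunocompromised.
[4] rule 3 [chest_pain :- immunocompromised, admit.]; rule 5 [rash :- start_antiviral, cough.]. ⇒ new: chest_pain, rash.
Closure: {admit, age_over_65, chest_pain, cough, culture_positive, exposure_confirmed, fever_present, followup_48h, high_risk, immunocompromised, isolate, o2_sat_low, observe_4h, order_pcr, order_xray, rapid_test_pos, rash, start_antiviral} — 18 facts.

18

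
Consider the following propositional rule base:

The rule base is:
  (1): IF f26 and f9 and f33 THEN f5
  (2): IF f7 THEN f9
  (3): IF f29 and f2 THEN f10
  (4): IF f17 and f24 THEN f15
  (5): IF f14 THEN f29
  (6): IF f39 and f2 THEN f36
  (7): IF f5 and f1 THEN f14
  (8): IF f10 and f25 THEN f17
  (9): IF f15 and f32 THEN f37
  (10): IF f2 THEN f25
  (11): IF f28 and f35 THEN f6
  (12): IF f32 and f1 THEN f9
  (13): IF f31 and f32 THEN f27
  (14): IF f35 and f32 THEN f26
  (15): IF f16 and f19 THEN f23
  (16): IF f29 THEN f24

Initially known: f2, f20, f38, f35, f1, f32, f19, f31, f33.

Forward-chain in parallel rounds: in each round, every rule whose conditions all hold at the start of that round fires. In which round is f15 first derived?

7

Round 1: (10) [IF f2 THEN f25]; (12) [IF f32 and f1 THEN f9]; (13) [IF f31 and f32 THEN f27]; (14) [IF f35 and f32 THEN f26]. Adds f25, f9, f27, f26.
Round 2: (1) [IF f26 and f9 and f33 THEN f5]. Adds f5.
Round 3: (7) [IF f5 and f1 THEN f14]. Adds f14.
Round 4: (5) [IF f14 THEN f29]. Adds f29.
Round 5: (3) [IF f29 and f2 THEN f10]; (16) [IF f29 THEN f24]. Adds f10, f24.
Round 6: (8) [IF f10 and f25 THEN f17]. Adds f17.
Round 7: (4) [IF f17 and f24 THEN f15]. Adds f15.
f15 first appears in round 7.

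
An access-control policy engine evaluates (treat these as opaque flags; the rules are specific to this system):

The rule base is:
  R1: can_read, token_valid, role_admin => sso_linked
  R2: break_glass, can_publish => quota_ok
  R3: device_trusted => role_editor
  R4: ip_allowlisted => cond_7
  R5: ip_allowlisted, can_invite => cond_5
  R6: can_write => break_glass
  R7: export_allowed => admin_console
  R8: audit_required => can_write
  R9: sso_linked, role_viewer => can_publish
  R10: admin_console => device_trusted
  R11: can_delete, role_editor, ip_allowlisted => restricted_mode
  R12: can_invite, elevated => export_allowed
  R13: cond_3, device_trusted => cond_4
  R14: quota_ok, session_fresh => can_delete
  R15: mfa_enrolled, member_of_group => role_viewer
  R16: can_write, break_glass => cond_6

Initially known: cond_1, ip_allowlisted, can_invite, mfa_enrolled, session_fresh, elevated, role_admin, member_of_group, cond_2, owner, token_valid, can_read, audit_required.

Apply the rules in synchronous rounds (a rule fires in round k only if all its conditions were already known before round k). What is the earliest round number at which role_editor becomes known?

4

Round 1: R1 [can_read, token_valid, role_admin => sso_linked]; R4 [ip_allowlisted => cond_7]; R5 [ip_allowlisted, can_invite => cond_5]; R8 [audit_required => can_write]; R12 [can_invite, elevated => export_allowed]; R15 [mfa_enrolled, member_of_group => role_viewer]. New: sso_linked, cond_7, cond_5, can_write, export_allowed, role_viewer.
Round 2: R6 [can_write => break_glass]; R7 [export_allowed => admin_console]; R9 [sso_linked, role_viewer => can_publish]. New: break_glass, admin_console, can_publish.
Round 3: R2 [break_glass, can_publish => quota_ok]; R10 [admin_console => device_trusted]; R16 [can_write, break_glass => cond_6]. New: quota_ok, device_trusted, cond_6.
Round 4: R3 [device_trusted => role_editor]; R14 [quota_ok, session_fresh => can_delete]. New: role_editor, can_delete.
role_editor first appears in round 4.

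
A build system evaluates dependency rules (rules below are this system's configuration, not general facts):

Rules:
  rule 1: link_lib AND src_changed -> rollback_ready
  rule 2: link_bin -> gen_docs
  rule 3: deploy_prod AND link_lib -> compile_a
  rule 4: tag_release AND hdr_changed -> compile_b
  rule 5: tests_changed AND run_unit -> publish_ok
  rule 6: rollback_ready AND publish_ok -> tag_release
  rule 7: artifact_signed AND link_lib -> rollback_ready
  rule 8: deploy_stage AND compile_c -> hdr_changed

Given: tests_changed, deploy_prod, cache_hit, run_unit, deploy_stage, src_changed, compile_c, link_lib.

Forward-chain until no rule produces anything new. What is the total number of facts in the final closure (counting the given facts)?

14

Round 1 — rule 1, rule 3, rule 5, rule 8, derive rollback_ready, compile_a, publish_ok, hdr_changed.
Round 2 — rule 6, derive tag_release.
Round 3 — rule 4, derive compile_b.
Closure: {cache_hit, compile_a, compile_b, compile_c, deploy_prod, deploy_stage, hdr_changed, link_lib, publish_ok, rollback_ready, run_unit, src_changed, tag_release, tests_changed} — 14 facts.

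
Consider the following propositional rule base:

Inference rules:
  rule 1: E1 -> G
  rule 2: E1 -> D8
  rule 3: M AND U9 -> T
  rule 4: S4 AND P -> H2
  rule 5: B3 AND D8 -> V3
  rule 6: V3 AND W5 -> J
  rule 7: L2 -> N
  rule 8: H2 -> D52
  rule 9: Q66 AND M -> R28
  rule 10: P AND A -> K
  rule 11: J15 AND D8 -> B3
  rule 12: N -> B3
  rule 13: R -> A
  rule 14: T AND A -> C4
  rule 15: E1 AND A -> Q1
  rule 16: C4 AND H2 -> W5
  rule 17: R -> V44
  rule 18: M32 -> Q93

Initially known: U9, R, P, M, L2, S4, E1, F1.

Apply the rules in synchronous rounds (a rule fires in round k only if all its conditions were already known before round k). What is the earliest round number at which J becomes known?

4

Round 1: rule 1 [E1 -> G]; rule 2 [E1 -> D8]; rule 3 [M AND U9 -> T]; rule 4 [S4 AND P -> H2]; rule 7 [L2 -> N]; rule 13 [R -> A]; rule 17 [R -> V44]. New: G, D8, T, H2, N, A, V44.
Round 2: rule 8 [H2 -> D52]; rule 10 [P AND A -> K]; rule 12 [N -> B3]; rule 14 [T AND A -> C4]; rule 15 [E1 AND A -> Q1]. New: D52, K, B3, C4, Q1.
Round 3: rule 5 [B3 AND D8 -> V3]; rule 16 [C4 AND H2 -> W5]. New: V3, W5.
Round 4: rule 6 [V3 AND W5 -> J]. New: J.
J first appears in round 4.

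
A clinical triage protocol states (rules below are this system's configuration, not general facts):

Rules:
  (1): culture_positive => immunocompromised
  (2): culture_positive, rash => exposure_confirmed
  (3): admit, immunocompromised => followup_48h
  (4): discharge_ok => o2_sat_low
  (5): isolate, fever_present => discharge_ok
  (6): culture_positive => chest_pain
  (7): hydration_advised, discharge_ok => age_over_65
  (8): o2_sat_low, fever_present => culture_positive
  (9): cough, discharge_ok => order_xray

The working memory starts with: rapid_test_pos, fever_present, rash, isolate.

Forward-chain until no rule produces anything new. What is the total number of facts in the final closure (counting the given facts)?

10

Round 1: (5) [isolate, fever_present => discharge_ok]. Adds discharge_ok.
Round 2: (4) [discharge_ok => o2_sat_low]. Adds o2_sat_low.
Round 3: (8) [o2_sat_low, fever_present => culture_positive]. Adds culture_positive.
Round 4: (1) [culture_positive => immunocompromised]; (2) [culture_positive, rash => exposure_confirmed]; (6) [culture_positive => chest_pain]. Adds immunocompromised, exposure_confirmed, chest_pain.
Closure: {chest_pain, culture_positive, discharge_ok, exposure_confirmed, fever_present, immunocompromised, isolate, o2_sat_low, rapid_test_pos, rash} — 10 facts.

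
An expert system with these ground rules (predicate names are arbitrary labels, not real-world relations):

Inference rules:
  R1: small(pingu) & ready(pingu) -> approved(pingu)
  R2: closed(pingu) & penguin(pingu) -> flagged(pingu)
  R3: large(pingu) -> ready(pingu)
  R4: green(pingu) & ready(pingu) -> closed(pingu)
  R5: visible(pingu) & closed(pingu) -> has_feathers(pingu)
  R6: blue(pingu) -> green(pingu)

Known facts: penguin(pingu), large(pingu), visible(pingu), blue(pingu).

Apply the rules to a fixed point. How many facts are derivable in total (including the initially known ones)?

Round 1 — R3, R6, derive ready(pingu), green(pingu).
Round 2 — R4, derive closed(pingu).
Round 3 — R2, R5, derive flagged(pingu), has_feathers(pingu).
Closure: {blue(pingu), closed(pingu), flagged(pingu), green(pingu), has_feathers(pingu), large(pingu), penguin(pingu), ready(pingu), visible(pingu)} — 9 facts.

9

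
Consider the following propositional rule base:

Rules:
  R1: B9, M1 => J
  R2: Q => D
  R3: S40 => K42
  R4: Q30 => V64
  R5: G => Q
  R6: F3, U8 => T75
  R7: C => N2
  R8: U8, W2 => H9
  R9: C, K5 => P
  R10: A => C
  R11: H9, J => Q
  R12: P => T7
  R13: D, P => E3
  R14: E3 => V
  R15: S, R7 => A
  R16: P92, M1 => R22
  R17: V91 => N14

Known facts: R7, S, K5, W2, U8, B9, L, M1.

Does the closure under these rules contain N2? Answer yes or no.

[1] R1 [B9, M1 => J]; R8 [U8, W2 => H9]; R15 [S, R7 => A]. ⇒ new: J, H9, A.
[2] R10 [A => C]; R11 [H9, J => Q]. ⇒ new: C, Q.
[3] R2 [Q => D]; R7 [C => N2]; R9 [C, K5 => P]. ⇒ new: D, N2, P.
[4] R12 [P => T7]; R13 [D, P => E3]. ⇒ new: T7, E3.
[5] R14 [E3 => V]. ⇒ new: V.
N2 appears in round 3, so it is derivable.

yes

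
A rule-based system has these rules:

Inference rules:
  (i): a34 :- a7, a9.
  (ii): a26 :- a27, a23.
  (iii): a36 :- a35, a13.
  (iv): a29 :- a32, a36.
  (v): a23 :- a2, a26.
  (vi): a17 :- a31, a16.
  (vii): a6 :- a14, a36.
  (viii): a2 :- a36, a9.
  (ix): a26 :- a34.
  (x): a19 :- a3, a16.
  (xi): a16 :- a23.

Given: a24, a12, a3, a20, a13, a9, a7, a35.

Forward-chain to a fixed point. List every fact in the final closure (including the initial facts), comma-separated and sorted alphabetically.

Round 1: (i) [a34 :- a7, a9.]; (iii) [a36 :- a35, a13.]. Adds a34, a36.
Round 2: (viii) [a2 :- a36, a9.]; (ix) [a26 :- a34.]. Adds a2, a26.
Round 3: (v) [a23 :- a2, a26.]. Adds a23.
Round 4: (xi) [a16 :- a23.]. Adds a16.
Round 5: (x) [a19 :- a3, a16.]. Adds a19.

a12, a13, a16, a19, a2, a20, a23, a24, a26, a3, a34, a35, a36, a7, a9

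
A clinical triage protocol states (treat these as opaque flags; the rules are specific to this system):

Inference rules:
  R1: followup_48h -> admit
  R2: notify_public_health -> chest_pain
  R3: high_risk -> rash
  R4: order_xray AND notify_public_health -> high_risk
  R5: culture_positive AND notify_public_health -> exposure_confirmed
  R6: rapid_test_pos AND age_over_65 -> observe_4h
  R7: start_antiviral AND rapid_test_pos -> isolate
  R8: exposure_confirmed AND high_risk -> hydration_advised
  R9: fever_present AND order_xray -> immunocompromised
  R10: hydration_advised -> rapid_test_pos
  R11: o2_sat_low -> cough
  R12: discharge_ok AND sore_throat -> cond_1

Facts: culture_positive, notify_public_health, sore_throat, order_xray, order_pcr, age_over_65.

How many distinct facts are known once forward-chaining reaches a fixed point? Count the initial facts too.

[1] R2 [notify_public_health -> chest_pain]; R4 [order_xray AND notify_public_health -> high_risk]; R5 [culture_positive AND notify_public_health -> exposure_confirmed]. ⇒ new: chest_pain, high_risk, exposure_confirmed.
[2] R3 [high_risk -> rash]; R8 [exposure_confirmed AND high_risk -> hydration_advised]. ⇒ new: rash, hydration_advised.
[3] R10 [hydration_advised -> rapid_test_pos]. ⇒ new: rapid_test_pos.
[4] R6 [rapid_test_pos AND age_over_65 -> observe_4h]. ⇒ new: observe_4h.
Closure: {age_over_65, chest_pain, culture_positive, exposure_confirmed, high_risk, hydration_advised, notify_public_health, observe_4h, order_pcr, order_xray, rapid_test_pos, rash, sore_throat} — 13 facts.

13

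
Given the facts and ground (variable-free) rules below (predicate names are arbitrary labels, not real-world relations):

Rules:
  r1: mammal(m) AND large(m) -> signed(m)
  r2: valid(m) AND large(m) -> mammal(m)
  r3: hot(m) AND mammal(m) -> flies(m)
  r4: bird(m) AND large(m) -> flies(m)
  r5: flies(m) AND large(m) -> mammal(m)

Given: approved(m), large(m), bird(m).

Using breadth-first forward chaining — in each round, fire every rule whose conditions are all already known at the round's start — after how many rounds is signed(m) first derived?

[1] r4 [bird(m) AND large(m) -> flies(m)]. ⇒ new: flies(m).
[2] r5 [flies(m) AND large(m) -> mammal(m)]. ⇒ new: mammal(m).
[3] r1 [mammal(m) AND large(m) -> signed(m)]. ⇒ new: signed(m).
signed(m) first appears in round 3.

3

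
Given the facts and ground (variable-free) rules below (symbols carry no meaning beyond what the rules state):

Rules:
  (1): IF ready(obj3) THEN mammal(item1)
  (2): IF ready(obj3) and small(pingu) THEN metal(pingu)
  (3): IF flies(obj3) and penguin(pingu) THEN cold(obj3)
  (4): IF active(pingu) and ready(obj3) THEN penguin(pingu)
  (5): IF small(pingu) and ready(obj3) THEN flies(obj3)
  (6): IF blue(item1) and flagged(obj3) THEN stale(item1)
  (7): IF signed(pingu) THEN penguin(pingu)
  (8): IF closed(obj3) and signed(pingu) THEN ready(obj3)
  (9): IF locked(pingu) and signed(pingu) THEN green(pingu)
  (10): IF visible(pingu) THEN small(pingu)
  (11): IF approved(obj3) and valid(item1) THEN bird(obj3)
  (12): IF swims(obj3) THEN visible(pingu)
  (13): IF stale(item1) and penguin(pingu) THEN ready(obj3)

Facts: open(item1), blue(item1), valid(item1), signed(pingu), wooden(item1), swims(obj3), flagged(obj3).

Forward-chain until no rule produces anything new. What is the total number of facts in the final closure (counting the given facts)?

16

Round 1 fires (6), (7), (12), giving stale(item1), penguin(pingu), visible(pingu).
Round 2 fires (10), (13), giving small(pingu), ready(obj3).
Round 3 fires (1), (2), (5), giving mammal(item1), metal(pingu), flies(obj3).
Round 4 fires (3), giving cold(obj3).
Closure: {blue(item1), cold(obj3), flagged(obj3), flies(obj3), mammal(item1), metal(pingu), open(item1), penguin(pingu), ready(obj3), signed(pingu), small(pingu), stale(item1), swims(obj3), valid(item1), visible(pingu), wooden(item1)} — 16 facts.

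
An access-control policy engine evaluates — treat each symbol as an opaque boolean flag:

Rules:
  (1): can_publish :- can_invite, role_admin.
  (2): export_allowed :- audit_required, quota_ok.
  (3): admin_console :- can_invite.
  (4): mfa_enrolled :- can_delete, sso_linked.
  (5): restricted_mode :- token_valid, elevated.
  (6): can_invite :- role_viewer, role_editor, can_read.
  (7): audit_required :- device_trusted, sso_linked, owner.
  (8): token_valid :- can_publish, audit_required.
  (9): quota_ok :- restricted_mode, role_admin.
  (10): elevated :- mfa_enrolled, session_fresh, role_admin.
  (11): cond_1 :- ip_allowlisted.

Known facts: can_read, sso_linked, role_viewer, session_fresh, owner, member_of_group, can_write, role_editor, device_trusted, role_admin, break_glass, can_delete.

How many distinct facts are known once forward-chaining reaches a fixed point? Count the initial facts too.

Round 1: (4) [mfa_enrolled :- can_delete, sso_linked.]; (6) [can_invite :- role_viewer, role_editor, can_read.]; (7) [audit_required :- device_trusted, sso_linked, owner.]. Adds mfa_enrolled, can_invite, audit_required.
Round 2: (1) [can_publish :- can_invite, role_admin.]; (3) [admin_console :- can_invite.]; (10) [elevated :- mfa_enrolled, session_fresh, role_admin.]. Adds can_publish, admin_console, elevated.
Round 3: (8) [token_valid :- can_publish, audit_required.]. Adds token_valid.
Round 4: (5) [restricted_mode :- token_valid, elevated.]. Adds restricted_mode.
Round 5: (9) [quota_ok :- restricted_mode, role_admin.]. Adds quota_ok.
Round 6: (2) [export_allowed :- audit_required, quota_ok.]. Adds export_allowed.
Closure: {admin_console, audit_required, break_glass, can_delete, can_invite, can_publish, can_read, can_write, device_trusted, elevated, export_allowed, member_of_group, mfa_enrolled, owner, quota_ok, restricted_mode, role_admin, role_editor, role_viewer, session_fresh, sso_linked, token_valid} — 22 facts.

22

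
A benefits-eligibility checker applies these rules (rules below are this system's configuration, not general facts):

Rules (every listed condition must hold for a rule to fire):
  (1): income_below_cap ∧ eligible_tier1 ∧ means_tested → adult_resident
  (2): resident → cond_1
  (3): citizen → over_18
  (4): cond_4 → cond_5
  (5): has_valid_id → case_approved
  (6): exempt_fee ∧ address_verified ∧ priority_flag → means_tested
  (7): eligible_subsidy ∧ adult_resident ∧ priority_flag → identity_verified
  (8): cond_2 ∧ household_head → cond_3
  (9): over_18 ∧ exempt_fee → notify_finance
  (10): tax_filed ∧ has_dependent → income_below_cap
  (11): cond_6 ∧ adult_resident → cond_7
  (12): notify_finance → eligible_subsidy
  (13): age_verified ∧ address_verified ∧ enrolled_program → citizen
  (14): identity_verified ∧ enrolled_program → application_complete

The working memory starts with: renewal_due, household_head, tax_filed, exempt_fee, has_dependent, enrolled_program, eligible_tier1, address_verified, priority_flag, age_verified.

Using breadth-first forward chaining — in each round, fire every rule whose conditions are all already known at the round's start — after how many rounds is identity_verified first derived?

5

Round 1 — (6), (10), (13), derive means_tested, income_below_cap, citizen.
Round 2 — (1), (3), derive adult_resident, over_18.
Round 3 — (9), derive notify_finance.
Round 4 — (12), derive eligible_subsidy.
Round 5 — (7), derive identity_verified.
identity_verified first appears in round 5.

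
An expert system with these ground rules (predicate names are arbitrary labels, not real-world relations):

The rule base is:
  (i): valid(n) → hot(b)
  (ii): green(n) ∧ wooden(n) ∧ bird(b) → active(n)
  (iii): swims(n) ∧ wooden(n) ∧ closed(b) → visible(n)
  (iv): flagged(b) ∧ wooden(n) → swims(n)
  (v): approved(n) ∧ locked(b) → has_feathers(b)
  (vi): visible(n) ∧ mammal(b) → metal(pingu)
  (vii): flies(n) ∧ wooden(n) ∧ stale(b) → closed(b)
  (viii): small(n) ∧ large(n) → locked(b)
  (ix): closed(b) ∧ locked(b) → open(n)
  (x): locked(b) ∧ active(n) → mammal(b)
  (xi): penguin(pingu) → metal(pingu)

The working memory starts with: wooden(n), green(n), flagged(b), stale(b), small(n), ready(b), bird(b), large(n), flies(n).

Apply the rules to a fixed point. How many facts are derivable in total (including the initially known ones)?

17

Round 1 fires (ii), (iv), (vii), (viii), giving active(n), swims(n), closed(b), locked(b).
Round 2 fires (iii), (ix), (x), giving visible(n), open(n), mammal(b).
Round 3 fires (vi), giving metal(pingu).
Closure: {active(n), bird(b), closed(b), flagged(b), flies(n), green(n), large(n), locked(b), mammal(b), metal(pingu), open(n), ready(b), small(n), stale(b), swims(n), visible(n), wooden(n)} — 17 facts.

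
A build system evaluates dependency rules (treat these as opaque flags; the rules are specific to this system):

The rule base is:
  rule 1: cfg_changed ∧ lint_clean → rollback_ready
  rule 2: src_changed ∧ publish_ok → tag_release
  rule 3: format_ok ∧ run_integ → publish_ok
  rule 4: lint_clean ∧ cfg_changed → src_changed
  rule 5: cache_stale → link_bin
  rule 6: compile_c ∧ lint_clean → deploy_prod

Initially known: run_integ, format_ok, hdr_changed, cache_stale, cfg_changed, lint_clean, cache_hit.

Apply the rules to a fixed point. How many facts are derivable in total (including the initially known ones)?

Round 1: rule 1 [cfg_changed ∧ lint_clean → rollback_ready]; rule 3 [format_ok ∧ run_integ → publish_ok]; rule 4 [lint_clean ∧ cfg_changed → src_changed]; rule 5 [cache_stale → link_bin]. Adds rollback_ready, publish_ok, src_changed, link_bin.
Round 2: rule 2 [src_changed ∧ publish_ok → tag_release]. Adds tag_release.
Closure: {cache_hit, cache_stale, cfg_changed, format_ok, hdr_changed, link_bin, lint_clean, publish_ok, rollback_ready, run_integ, src_changed, tag_release} — 12 facts.

12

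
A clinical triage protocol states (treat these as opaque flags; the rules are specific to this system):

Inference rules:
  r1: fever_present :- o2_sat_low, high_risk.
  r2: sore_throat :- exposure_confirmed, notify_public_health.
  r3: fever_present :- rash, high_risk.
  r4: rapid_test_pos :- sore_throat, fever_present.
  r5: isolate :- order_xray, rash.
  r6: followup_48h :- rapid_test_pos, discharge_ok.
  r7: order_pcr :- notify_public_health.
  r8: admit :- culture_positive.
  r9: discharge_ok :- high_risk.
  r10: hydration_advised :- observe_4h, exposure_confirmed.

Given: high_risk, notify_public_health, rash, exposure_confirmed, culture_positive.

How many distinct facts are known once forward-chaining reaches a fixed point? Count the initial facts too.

12

[1] r2 [sore_throat :- exposure_confirmed, notify_public_health.]; r3 [fever_present :- rash, high_risk.]; r7 [order_pcr :- notify_public_health.]; r8 [admit :- culture_positive.]; r9 [discharge_ok :- high_risk.]. ⇒ new: sore_throat, fever_present, order_pcr, admit, discharge_ok.
[2] r4 [rapid_test_pos :- sore_throat, fever_present.]. ⇒ new: rapid_test_pos.
[3] r6 [followup_48h :- rapid_test_pos, discharge_ok.]. ⇒ new: followup_48h.
Closure: {admit, culture_positive, discharge_ok, exposure_confirmed, fever_present, followup_48h, high_risk, notify_public_health, order_pcr, rapid_test_pos, rash, sore_throat} — 12 facts.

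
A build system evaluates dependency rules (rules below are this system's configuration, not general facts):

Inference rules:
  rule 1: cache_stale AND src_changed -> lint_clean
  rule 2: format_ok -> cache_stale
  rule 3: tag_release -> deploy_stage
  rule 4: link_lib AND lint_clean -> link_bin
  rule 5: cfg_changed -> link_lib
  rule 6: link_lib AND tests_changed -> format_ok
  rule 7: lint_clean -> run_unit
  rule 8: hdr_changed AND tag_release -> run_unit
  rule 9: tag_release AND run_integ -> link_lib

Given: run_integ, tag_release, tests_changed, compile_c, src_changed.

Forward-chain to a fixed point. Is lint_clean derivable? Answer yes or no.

yes

Round 1 fires rule 3, rule 9, giving deploy_stage, link_lib.
Round 2 fires rule 6, giving format_ok.
Round 3 fires rule 2, giving cache_stale.
Round 4 fires rule 1, giving lint_clean.
Round 5 fires rule 4, rule 7, giving link_bin, run_unit.
lint_clean appears in round 4, so it is derivable.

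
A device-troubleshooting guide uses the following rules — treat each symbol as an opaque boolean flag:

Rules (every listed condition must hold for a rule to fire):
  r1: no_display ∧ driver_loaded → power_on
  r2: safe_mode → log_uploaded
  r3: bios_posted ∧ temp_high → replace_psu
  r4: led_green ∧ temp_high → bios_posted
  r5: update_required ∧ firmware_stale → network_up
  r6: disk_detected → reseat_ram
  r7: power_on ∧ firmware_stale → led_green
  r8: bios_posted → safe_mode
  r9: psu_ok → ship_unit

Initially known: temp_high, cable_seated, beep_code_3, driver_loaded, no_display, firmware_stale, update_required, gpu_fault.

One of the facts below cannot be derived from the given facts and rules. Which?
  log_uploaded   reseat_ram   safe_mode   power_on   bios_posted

Round 1: r1 [no_display ∧ driver_loaded → power_on]; r5 [update_required ∧ firmware_stale → network_up]. Adds power_on, network_up.
Round 2: r7 [power_on ∧ firmware_stale → led_green]. Adds led_green.
Round 3: r4 [led_green ∧ temp_high → bios_posted]. Adds bios_posted.
Round 4: r3 [bios_posted ∧ temp_high → replace_psu]; r8 [bios_posted → safe_mode]. Adds replace_psu, safe_mode.
Round 5: r2 [safe_mode → log_uploaded]. Adds log_uploaded.
Derived: log_uploaded (round 5), bios_posted (round 3), power_on (round 1), safe_mode (round 4). reseat_ram never appears in any round.

reseat_ram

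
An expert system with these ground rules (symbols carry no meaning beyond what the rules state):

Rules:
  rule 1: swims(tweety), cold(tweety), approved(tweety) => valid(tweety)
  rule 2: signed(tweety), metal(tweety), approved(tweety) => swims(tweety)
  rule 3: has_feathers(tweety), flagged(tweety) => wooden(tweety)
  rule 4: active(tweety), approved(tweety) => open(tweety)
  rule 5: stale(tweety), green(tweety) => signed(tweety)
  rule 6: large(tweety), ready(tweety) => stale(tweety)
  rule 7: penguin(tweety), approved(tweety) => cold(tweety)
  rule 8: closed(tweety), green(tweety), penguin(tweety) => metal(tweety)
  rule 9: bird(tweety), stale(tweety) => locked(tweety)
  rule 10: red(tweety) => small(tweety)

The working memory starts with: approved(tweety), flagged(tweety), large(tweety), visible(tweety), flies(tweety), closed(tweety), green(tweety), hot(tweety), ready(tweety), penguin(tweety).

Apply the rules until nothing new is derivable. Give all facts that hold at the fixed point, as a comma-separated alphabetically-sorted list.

approved(tweety), closed(tweety), cold(tweety), flagged(tweety), flies(tweety), green(tweety), hot(tweety), large(tweety), metal(tweety), penguin(tweety), ready(tweety), signed(tweety), stale(tweety), swims(tweety), valid(tweety), visible(tweety)

[1] rule 6 [large(tweety), ready(tweety) => stale(tweety)]; rule 7 [penguin(tweety), approved(tweety) => cold(tweety)]; rule 8 [closed(tweety), green(tweety), penguin(tweety) => metal(tweety)]. ⇒ new: stale(tweety), cold(tweety), metal(tweety).
[2] rule 5 [stale(tweety), green(tweety) => signed(tweety)]. ⇒ new: signed(tweety).
[3] rule 2 [signed(tweety), metal(tweety), approved(tweety) => swims(tweety)]. ⇒ new: swims(tweety).
[4] rule 1 [swims(tweety), cold(tweety), approved(tweety) => valid(tweety)]. ⇒ new: valid(tweety).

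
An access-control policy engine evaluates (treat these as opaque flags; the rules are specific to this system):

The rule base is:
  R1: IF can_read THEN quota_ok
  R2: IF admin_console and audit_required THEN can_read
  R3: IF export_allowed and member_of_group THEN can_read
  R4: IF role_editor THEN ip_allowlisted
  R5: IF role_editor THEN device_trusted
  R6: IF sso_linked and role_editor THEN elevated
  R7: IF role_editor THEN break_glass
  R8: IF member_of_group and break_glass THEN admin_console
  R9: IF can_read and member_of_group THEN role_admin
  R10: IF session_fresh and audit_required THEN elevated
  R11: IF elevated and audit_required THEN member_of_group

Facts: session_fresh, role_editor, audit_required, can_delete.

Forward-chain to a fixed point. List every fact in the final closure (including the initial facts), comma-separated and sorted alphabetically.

admin_console, audit_required, break_glass, can_delete, can_read, device_trusted, elevated, ip_allowlisted, member_of_group, quota_ok, role_admin, role_editor, session_fresh

Round 1 fires R4, R5, R7, R10, giving ip_allowlisted, device_trusted, break_glass, elevated.
Round 2 fires R11, giving member_of_group.
Round 3 fires R8, giving admin_console.
Round 4 fires R2, giving can_read.
Round 5 fires R1, R9, giving quota_ok, role_admin.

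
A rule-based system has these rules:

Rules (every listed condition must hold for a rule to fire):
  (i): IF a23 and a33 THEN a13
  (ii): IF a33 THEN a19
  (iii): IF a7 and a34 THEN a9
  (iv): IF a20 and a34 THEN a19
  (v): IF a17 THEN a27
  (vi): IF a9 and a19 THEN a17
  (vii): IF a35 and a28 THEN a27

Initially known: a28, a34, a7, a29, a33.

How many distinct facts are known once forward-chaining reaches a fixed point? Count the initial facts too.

Round 1 — (ii), (iii), derive a19, a9.
Round 2 — (vi), derive a17.
Round 3 — (v), derive a27.
Closure: {a17, a19, a27, a28, a29, a33, a34, a7, a9} — 9 facts.

9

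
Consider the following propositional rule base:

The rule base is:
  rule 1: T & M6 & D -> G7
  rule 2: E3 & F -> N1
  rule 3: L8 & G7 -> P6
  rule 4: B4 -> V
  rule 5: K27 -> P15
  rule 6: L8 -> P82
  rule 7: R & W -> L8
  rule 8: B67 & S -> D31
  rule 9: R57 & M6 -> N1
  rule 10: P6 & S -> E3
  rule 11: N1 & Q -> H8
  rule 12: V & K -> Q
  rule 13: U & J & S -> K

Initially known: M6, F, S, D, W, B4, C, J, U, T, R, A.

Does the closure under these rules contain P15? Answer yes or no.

no

Round 1: rule 1 [T & M6 & D -> G7]; rule 4 [B4 -> V]; rule 7 [R & W -> L8]; rule 13 [U & J & S -> K]. New: G7, V, L8, K.
Round 2: rule 3 [L8 & G7 -> P6]; rule 6 [L8 -> P82]; rule 12 [V & K -> Q]. New: P6, P82, Q.
Round 3: rule 10 [P6 & S -> E3]. New: E3.
Round 4: rule 2 [E3 & F -> N1]. New: N1.
Round 5: rule 11 [N1 & Q -> H8]. New: H8.
Fixed point reached. P15 is concluded only by rule 5; rule 5 needs K27 (never derived).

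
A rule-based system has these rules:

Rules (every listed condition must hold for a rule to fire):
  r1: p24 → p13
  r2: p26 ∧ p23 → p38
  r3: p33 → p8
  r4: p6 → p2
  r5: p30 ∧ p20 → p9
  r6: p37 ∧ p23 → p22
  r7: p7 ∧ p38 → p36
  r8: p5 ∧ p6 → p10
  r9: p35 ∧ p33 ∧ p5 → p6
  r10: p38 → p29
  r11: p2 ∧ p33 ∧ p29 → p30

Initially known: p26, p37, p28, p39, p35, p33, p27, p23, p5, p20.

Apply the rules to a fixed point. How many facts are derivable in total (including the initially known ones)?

19

Round 1 fires r2, r3, r6, r9, giving p38, p8, p22, p6.
Round 2 fires r4, r8, r10, giving p2, p10, p29.
Round 3 fires r11, giving p30.
Round 4 fires r5, giving p9.
Closure: {p10, p2, p20, p22, p23, p26, p27, p28, p29, p30, p33, p35, p37, p38, p39, p5, p6, p8, p9} — 19 facts.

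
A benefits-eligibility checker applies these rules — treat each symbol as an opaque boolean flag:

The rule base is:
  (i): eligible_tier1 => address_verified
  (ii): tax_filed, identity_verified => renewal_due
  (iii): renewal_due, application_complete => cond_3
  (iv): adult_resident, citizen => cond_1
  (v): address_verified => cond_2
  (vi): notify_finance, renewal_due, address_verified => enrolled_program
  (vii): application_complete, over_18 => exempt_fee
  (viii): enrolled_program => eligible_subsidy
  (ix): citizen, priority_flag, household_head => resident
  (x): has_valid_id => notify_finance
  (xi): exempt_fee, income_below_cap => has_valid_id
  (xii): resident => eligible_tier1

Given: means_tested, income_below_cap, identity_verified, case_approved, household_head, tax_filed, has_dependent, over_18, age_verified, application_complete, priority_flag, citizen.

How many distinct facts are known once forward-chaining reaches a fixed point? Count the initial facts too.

Round 1: (ii) [tax_filed, identity_verified => renewal_due]; (vii) [application_complete, over_18 => exempt_fee]; (ix) [citizen, priority_flag, household_head => resident]. New: renewal_due, exempt_fee, resident.
Round 2: (iii) [renewal_due, application_complete => cond_3]; (xi) [exempt_fee, income_below_cap => has_valid_id]; (xii) [resident => eligible_tier1]. New: cond_3, has_valid_id, eligible_tier1.
Round 3: (i) [eligible_tier1 => address_verified]; (x) [has_valid_id => notify_finance]. New: address_verified, notify_finance.
Round 4: (v) [address_verified => cond_2]; (vi) [notify_finance, renewal_due, address_verified => enrolled_program]. New: cond_2, enrolled_program.
Round 5: (viii) [enrolled_program => eligible_subsidy]. New: eligible_subsidy.
Closure: {address_verified, age_verified, application_complete, case_approved, citizen, cond_2, cond_3, eligible_subsidy, eligible_tier1, enrolled_program, exempt_fee, has_dependent, has_valid_id, household_head, identity_verified, income_below_cap, means_tested, notify_finance, over_18, priority_flag, renewal_due, resident, tax_filed} — 23 facts.

23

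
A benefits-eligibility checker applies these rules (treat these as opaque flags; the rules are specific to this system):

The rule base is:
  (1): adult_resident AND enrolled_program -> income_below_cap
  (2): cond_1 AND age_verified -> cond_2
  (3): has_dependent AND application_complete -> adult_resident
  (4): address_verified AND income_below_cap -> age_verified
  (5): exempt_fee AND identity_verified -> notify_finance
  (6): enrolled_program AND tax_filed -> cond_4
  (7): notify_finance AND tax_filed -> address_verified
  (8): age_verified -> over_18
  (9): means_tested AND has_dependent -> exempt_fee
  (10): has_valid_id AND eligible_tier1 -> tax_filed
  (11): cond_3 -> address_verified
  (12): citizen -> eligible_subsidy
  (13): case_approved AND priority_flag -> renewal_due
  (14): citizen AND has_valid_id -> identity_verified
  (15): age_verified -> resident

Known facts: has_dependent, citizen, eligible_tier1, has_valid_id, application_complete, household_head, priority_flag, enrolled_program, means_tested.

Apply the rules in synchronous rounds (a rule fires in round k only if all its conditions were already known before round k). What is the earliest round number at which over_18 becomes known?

5

[1] (3) [has_dependent AND application_complete -> adult_resident]; (9) [means_tested AND has_dependent -> exempt_fee]; (10) [has_valid_id AND eligible_tier1 -> tax_filed]; (12) [citizen -> eligible_subsidy]; (14) [citizen AND has_valid_id -> identity_verified]. ⇒ new: adult_resident, exempt_fee, tax_filed, eligible_subsidy, identity_verified.
[2] (1) [adult_resident AND enrolled_program -> income_below_cap]; (5) [exempt_fee AND identity_verified -> notify_finance]; (6) [enrolled_program AND tax_filed -> cond_4]. ⇒ new: income_below_cap, notify_finance, cond_4.
[3] (7) [notify_finance AND tax_filed -> address_verified]. ⇒ new: address_verified.
[4] (4) [address_verified AND income_below_cap -> age_verified]. ⇒ new: age_verified.
[5] (8) [age_verified -> over_18]; (15) [age_verified -> resident]. ⇒ new: over_18, resident.
over_18 first appears in round 5.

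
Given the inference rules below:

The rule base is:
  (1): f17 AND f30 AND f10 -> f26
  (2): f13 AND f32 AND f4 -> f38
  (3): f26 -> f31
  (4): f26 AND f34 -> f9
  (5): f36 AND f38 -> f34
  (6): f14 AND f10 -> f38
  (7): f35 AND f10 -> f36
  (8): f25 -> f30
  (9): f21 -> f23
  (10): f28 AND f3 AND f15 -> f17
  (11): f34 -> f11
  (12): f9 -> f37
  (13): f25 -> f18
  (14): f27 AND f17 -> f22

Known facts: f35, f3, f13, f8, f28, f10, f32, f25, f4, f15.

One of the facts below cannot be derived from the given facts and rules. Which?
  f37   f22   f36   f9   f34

Round 1 fires (2), (7), (8), (10), (13), giving f38, f36, f30, f17, f18.
Round 2 fires (1), (5), giving f26, f34.
Round 3 fires (3), (4), (11), giving f31, f9, f11.
Round 4 fires (12), giving f37.
Derived: f9 (round 3), f36 (round 1), f37 (round 4), f34 (round 2). f22 never appears in any round.

f22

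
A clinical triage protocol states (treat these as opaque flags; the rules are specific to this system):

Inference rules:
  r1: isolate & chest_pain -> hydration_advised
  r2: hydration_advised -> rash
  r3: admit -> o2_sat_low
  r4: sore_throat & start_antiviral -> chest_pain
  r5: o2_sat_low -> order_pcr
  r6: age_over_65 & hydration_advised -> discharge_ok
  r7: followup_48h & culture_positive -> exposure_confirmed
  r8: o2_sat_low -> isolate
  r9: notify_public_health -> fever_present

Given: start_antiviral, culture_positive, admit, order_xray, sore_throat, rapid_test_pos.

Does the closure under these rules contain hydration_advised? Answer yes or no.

[1] r3 [admit -> o2_sat_low]; r4 [sore_throat & start_antiviral -> chest_pain]. ⇒ new: o2_sat_low, chest_pain.
[2] r5 [o2_sat_low -> order_pcr]; r8 [o2_sat_low -> isolate]. ⇒ new: order_pcr, isolate.
[3] r1 [isolate & chest_pain -> hydration_advised]. ⇒ new: hydration_advised.
[4] r2 [hydration_advised -> rash]. ⇒ new: rash.
hydration_advised appears in round 3, so it is derivable.

yes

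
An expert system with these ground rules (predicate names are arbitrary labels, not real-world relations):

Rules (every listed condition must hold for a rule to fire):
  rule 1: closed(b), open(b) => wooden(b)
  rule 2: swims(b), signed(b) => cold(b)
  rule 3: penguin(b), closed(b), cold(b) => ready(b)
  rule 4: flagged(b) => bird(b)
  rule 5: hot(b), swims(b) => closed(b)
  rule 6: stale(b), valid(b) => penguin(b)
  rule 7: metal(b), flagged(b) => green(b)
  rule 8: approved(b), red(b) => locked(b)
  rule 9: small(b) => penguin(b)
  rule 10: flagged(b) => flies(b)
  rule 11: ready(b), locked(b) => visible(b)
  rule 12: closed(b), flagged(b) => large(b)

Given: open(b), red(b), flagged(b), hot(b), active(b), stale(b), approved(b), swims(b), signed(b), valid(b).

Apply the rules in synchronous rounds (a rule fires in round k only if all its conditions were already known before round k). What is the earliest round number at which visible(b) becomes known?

3

Round 1 fires rule 2, rule 4, rule 5, rule 6, rule 8, rule 10, giving cold(b), bird(b), closed(b), penguin(b), locked(b), flies(b).
Round 2 fires rule 1, rule 3, rule 12, giving wooden(b), ready(b), large(b).
Round 3 fires rule 11, giving visible(b).
visible(b) first appears in round 3.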